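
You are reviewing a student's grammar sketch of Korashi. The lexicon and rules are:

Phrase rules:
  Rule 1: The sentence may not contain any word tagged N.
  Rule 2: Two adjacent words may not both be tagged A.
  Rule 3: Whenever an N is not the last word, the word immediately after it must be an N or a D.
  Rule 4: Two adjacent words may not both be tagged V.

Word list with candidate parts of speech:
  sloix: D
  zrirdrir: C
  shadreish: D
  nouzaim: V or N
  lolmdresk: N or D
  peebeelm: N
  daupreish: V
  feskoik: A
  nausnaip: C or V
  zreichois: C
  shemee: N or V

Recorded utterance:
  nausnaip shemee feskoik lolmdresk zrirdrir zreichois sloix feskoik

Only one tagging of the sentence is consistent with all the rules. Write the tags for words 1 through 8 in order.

C V A D C C D A

Candidates per position — 1:nausnaip {C,V}; 2:shemee {N,V}; 3:feskoik {A}; 4:lolmdresk {N,D}; 5:zrirdrir {C}; 6:zreichois {C}; 7:sloix {D}; 8:feskoik {A}.
Position 2: tagging it N would leave rule 1 unsatisfiable, so it must be V.
Position 4: tagging it N would leave rule 1 unsatisfiable, so it must be D.
Position 1: tagging it V would leave rule 4 unsatisfiable, so it must be C.
The unique satisfying tagging is: C V A D C C D A.
Verifying each rule — rule 1 satisfied; rule 2 satisfied; rule 3 satisfied; rule 4 satisfied.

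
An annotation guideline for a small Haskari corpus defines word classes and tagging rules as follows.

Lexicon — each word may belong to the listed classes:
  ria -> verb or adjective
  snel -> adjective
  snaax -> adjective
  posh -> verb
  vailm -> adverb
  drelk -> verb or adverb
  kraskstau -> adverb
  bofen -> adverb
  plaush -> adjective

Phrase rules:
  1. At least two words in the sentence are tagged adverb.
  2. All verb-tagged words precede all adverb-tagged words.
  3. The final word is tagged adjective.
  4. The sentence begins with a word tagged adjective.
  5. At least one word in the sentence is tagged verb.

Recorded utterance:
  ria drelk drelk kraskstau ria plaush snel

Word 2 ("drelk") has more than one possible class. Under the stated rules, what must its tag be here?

verb

Candidates per position — 1:ria {verb,adjective}; 2:drelk {verb,adverb}; 3:drelk {verb,adverb}; 4:kraskstau {adverb}; 5:ria {verb,adjective}; 6:plaush {adjective}; 7:snel {adjective}.
Word 1 cannot be verb — rule 4 would then fail for every completion. It is adjective.
Word 5 cannot be verb — rule 2 would then fail for every completion. It is adjective.
Position 2: the remaining choice is settled jointly with positions 3 — only verb at position 2 is part of a tagging that satisfies every rule.
The unique satisfying tagging is: adjective verb adverb adverb adjective adjective adjective.
Checking: rule 1 satisfied; rule 2 satisfied; rule 3 satisfied; rule 4 satisfied; rule 5 satisfied.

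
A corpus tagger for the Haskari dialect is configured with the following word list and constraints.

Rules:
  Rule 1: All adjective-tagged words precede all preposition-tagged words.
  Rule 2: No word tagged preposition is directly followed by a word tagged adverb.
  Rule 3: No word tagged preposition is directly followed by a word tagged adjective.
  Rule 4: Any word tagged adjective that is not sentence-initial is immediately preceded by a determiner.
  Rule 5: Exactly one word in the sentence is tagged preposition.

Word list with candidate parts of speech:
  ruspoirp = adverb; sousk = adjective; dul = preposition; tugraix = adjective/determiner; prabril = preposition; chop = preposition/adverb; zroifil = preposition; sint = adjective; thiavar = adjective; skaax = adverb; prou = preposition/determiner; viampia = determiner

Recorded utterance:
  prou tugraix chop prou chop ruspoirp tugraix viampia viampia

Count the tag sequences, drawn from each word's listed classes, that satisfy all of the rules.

3

Candidates per position — 1:prou {preposition,determiner}; 2:tugraix {adjective,determiner}; 3:chop {preposition,adverb}; 4:prou {preposition,determiner}; 5:chop {preposition,adverb}; 6:ruspoirp {adverb}; 7:tugraix {adjective,determiner}; 8:viampia {determiner}; 9:viampia {determiner}.
There are 64 candidate sequences in total.
The sequences that satisfy every rule: preposition determiner adverb determiner adverb adverb determiner determiner determiner; determiner adjective preposition determiner adverb adverb determiner determiner determiner; determiner determiner preposition determiner adverb adverb determiner determiner determiner.
Count = 3.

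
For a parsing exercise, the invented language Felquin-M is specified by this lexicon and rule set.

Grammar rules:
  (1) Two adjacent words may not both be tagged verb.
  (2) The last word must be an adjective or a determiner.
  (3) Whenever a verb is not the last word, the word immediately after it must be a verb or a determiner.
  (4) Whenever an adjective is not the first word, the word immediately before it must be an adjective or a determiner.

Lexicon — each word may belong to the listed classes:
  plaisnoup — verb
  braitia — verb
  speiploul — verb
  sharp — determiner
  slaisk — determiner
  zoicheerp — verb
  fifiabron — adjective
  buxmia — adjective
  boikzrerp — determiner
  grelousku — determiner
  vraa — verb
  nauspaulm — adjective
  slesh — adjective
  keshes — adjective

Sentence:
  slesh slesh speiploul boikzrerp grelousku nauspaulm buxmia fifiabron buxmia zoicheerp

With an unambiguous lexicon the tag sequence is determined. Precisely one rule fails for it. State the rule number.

2

Fixed tagging: adjective adjective verb determiner determiner adjective adjective adjective adjective verb.
Checking each rule: R1 pass, R2 fail, R3 pass, R4 pass.
Only rule 2 fails.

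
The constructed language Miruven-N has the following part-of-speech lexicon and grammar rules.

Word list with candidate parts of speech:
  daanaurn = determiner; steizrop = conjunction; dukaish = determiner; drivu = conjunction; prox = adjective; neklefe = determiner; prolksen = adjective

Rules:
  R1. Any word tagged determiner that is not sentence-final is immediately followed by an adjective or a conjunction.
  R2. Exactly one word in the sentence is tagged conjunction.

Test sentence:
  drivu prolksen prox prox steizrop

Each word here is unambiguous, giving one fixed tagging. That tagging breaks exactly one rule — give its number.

Fixed tagging: conjunction adjective adjective adjective conjunction.
Applying the rules: R1 ok, R2 fails.
Only rule 2 fails.

2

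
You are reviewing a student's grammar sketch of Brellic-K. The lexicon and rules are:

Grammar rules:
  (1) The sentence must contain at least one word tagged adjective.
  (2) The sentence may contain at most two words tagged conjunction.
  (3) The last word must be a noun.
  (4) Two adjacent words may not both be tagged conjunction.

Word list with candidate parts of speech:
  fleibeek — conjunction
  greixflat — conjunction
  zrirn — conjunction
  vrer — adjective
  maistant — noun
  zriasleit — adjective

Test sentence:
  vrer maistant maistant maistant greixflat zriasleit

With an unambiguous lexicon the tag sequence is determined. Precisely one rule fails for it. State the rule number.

3

Fixed tagging: adjective noun noun noun conjunction adjective.
Checking each rule: R1 ok, R2 ok, R3 fails, R4 ok.
Only rule 3 fails.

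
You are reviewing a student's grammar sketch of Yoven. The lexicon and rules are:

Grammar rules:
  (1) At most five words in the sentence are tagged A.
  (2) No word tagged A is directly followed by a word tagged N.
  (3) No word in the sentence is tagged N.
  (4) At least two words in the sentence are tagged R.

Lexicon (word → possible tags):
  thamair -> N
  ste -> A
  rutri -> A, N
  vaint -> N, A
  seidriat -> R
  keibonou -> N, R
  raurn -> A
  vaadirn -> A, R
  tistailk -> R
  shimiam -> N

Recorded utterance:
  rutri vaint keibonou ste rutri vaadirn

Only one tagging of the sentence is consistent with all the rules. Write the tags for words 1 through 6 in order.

A A R A A R

Candidates per position — 1:rutri {A,N}; 2:vaint {N,A}; 3:keibonou {N,R}; 4:ste {A}; 5:rutri {A,N}; 6:vaadirn {A,R}.
Word 1 cannot be N — rule 3 would then fail for every completion. It is A.
Word 2 cannot be N — rule 2 would then fail for every completion. It is A.
Word 3 cannot be N — rule 2 would then fail for every completion. It is R.
Word 5 cannot be N — rule 2 would then fail for every completion. It is A.
Word 6 cannot be A — rule 4 would then fail for every completion. It is R.
The only consistent sequence is: A A R A A R.
Check: rule 1 satisfied; rule 2 satisfied; rule 3 satisfied; rule 4 satisfied.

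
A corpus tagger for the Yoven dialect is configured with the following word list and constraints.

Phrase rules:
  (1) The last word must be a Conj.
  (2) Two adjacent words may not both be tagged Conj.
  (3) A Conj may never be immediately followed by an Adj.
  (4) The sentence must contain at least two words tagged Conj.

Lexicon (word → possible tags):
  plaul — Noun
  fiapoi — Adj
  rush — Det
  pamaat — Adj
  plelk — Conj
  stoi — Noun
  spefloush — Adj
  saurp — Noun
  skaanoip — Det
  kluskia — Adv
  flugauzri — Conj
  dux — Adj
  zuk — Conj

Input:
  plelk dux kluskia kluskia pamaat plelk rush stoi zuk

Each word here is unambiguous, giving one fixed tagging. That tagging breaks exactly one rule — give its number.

3

Fixed tagging: Conj Adj Adv Adv Adj Conj Det Noun Conj.
Rule check: R1 ok, R2 ok, R3 fails, R4 ok.
Only rule 3 fails.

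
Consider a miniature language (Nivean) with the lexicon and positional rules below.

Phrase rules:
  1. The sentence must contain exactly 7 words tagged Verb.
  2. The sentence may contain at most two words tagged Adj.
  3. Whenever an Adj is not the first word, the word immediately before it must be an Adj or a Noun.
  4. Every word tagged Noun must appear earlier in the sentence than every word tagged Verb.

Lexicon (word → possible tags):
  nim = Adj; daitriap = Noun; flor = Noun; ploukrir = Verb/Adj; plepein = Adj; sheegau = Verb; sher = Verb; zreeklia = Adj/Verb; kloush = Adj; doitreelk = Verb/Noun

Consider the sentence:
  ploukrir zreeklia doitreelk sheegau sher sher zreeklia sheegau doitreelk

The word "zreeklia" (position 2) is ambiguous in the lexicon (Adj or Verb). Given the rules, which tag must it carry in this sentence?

Candidates per position — 1:ploukrir {Verb,Adj}; 2:zreeklia {Adj,Verb}; 3:doitreelk {Verb,Noun}; 4:sheegau {Verb}; 5:sher {Verb}; 6:sher {Verb}; 7:zreeklia {Adj,Verb}; 8:sheegau {Verb}; 9:doitreelk {Verb,Noun}.
Word 7 cannot be Adj — rule 3 would then fail for every completion. It is Verb.
Word 9 cannot be Noun — rule 4 would then fail for every completion. It is Verb.
Position 2: the remaining choice is settled jointly with positions 1, 3 — only Adj at position 2 is part of a tagging that satisfies every rule.
So the tagging must be: Adj Adj Verb Verb Verb Verb Verb Verb Verb.
Check: rule 1 ✓; rule 2 ✓; rule 3 ✓; rule 4 ✓.

Adj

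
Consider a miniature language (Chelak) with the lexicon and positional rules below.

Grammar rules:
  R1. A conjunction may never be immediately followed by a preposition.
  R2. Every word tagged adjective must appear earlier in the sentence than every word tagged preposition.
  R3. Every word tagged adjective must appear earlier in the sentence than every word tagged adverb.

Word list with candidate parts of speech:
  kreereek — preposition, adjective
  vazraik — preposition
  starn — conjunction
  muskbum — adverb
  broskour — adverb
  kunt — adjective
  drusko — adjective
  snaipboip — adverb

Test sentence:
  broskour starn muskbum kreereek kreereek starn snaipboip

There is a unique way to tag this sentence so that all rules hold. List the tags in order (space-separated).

Candidates per position — 1:broskour {adverb}; 2:starn {conjunction}; 3:muskbum {adverb}; 4:kreereek {preposition,adjective}; 5:kreereek {preposition,adjective}; 6:starn {conjunction}; 7:snaipboip {adverb}.
If word 4 were adjective, no tagging could satisfy rule 3; so word 4 is preposition.
If word 5 were adjective, no tagging could satisfy rule 2; so word 5 is preposition.
That leaves exactly one tagging: adverb conjunction adverb preposition preposition conjunction adverb.
Verifying each rule — rule 1 ✓; rule 2 ✓; rule 3 ✓.

adverb conjunction adverb preposition preposition conjunction adverb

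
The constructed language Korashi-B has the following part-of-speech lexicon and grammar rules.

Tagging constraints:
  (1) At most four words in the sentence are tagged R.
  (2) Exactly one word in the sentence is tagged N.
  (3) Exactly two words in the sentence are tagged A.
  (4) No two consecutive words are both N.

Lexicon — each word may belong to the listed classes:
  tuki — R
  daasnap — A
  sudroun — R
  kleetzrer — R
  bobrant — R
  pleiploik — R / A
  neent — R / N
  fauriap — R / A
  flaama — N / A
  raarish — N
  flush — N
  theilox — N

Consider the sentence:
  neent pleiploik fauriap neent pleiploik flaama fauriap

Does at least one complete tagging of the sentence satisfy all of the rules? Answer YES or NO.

YES

Candidates per position — 1:neent {R,N}; 2:pleiploik {R,A}; 3:fauriap {R,A}; 4:neent {R,N}; 5:pleiploik {R,A}; 6:flaama {N,A}; 7:fauriap {R,A}.
One satisfying assignment: R R A N R A R.
Checking: rule 1 holds; rule 2 holds; rule 3 holds; rule 4 holds.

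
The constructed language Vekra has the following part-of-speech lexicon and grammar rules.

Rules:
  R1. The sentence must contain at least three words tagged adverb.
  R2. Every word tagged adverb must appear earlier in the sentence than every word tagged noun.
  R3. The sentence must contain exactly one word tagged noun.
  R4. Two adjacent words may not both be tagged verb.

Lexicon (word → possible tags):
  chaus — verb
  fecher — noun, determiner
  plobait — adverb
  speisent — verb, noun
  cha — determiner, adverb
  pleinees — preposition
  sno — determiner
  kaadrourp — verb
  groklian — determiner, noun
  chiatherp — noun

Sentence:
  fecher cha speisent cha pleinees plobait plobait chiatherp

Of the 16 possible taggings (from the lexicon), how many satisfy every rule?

3

Candidates per position — 1:fecher {noun,determiner}; 2:cha {determiner,adverb}; 3:speisent {verb,noun}; 4:cha {determiner,adverb}; 5:pleinees {preposition}; 6:plobait {adverb}; 7:plobait {adverb}; 8:chiatherp {noun}.
There are 16 candidate sequences in total.
The sequences that satisfy every rule: determiner determiner verb adverb preposition adverb adverb noun; determiner adverb verb determiner preposition adverb adverb noun; determiner adverb verb adverb preposition adverb adverb noun.
Count = 3.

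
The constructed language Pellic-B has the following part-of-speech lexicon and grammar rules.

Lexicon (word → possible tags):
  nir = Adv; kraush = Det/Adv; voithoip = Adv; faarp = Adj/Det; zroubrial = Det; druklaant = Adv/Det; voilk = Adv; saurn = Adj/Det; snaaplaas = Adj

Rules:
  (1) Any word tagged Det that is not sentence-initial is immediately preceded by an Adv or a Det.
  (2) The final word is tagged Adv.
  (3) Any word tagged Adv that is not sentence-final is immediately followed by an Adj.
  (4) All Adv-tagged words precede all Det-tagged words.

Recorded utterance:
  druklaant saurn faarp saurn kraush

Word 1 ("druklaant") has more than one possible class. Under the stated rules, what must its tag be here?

Adv

Candidates per position — 1:druklaant {Adv,Det}; 2:saurn {Adj,Det}; 3:faarp {Adj,Det}; 4:saurn {Adj,Det}; 5:kraush {Det,Adv}.
Position 5: tagging it Det would leave rule 2 unsatisfiable, so it must be Adv.
Position 1: tagging it Det would leave rule 4 unsatisfiable, so it must be Adv.
Position 2: tagging it Det would leave rule 3 unsatisfiable, so it must be Adj.
Position 3: tagging it Det would leave rule 1 unsatisfiable, so it must be Adj.
Position 4: tagging it Det would leave rule 1 unsatisfiable, so it must be Adj.
So the tagging must be: Adv Adj Adj Adj Adv.
Rule-by-rule: rule 1 holds; rule 2 holds; rule 3 holds; rule 4 holds.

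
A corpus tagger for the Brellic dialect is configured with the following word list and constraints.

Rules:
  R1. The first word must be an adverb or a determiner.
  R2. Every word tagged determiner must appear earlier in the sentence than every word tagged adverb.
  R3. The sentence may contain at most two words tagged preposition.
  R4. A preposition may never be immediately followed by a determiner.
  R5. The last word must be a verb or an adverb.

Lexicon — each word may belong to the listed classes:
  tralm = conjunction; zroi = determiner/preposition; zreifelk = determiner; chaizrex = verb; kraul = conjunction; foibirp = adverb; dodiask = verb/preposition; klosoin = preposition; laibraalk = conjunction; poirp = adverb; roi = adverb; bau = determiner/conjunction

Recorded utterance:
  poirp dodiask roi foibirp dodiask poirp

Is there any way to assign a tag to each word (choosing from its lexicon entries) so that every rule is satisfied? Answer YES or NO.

YES

Candidates per position — 1:poirp {adverb}; 2:dodiask {verb,preposition}; 3:roi {adverb}; 4:foibirp {adverb}; 5:dodiask {verb,preposition}; 6:poirp {adverb}.
One satisfying assignment: adverb verb adverb adverb verb adverb.
Checking: rule 1 holds; rule 2 holds; rule 3 holds; rule 4 holds; rule 5 holds.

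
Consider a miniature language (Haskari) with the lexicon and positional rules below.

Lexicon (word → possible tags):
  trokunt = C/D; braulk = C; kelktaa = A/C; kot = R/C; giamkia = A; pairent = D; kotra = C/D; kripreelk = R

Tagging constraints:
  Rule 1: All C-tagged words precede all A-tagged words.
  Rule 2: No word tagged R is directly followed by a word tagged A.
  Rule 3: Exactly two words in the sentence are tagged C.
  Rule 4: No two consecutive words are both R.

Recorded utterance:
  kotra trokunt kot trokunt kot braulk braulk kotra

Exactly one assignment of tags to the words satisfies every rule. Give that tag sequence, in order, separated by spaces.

Candidates per position — 1:kotra {C,D}; 2:trokunt {C,D}; 3:kot {R,C}; 4:trokunt {C,D}; 5:kot {R,C}; 6:braulk {C}; 7:braulk {C}; 8:kotra {C,D}.
Position 1: C is ruled out by rule 3; that leaves D.
Position 2: C is ruled out by rule 3; that leaves D.
Position 3: C is ruled out by rule 3; that leaves R.
Position 4: C is ruled out by rule 3; that leaves D.
Position 5: C is ruled out by rule 3; that leaves R.
Position 8: C is ruled out by rule 3; that leaves D.
The only consistent sequence is: D D R D R C C D.
Checking: rule 1 ✓; rule 2 ✓; rule 3 ✓; rule 4 ✓.

D D R D R C C D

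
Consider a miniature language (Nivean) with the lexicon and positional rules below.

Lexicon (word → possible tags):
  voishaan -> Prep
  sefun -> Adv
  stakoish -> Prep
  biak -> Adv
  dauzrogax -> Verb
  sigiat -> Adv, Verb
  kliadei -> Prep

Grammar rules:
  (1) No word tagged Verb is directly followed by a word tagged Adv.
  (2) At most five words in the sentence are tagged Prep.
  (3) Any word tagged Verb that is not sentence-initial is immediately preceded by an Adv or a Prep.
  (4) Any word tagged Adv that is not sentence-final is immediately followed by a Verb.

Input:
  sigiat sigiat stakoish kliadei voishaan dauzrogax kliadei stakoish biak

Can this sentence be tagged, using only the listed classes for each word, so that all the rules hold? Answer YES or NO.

Candidates per position — 1:sigiat {Adv,Verb}; 2:sigiat {Adv,Verb}; 3:stakoish {Prep}; 4:kliadei {Prep}; 5:voishaan {Prep}; 6:dauzrogax {Verb}; 7:kliadei {Prep}; 8:stakoish {Prep}; 9:biak {Adv}.
One satisfying assignment: Adv Verb Prep Prep Prep Verb Prep Prep Adv.
Verifying each rule — rule 1 satisfied; rule 2 satisfied; rule 3 satisfied; rule 4 satisfied.

YES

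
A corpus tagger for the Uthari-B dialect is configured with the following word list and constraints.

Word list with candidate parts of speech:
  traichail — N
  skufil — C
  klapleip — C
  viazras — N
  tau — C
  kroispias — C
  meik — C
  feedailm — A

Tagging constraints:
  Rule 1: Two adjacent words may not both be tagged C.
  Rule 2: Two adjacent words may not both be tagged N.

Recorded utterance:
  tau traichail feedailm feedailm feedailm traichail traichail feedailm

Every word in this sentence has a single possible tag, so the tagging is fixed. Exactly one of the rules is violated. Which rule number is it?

2

Fixed tagging: C N A A A N N A.
Rule check: R1 holds, R2 violated.
Only rule 2 fails.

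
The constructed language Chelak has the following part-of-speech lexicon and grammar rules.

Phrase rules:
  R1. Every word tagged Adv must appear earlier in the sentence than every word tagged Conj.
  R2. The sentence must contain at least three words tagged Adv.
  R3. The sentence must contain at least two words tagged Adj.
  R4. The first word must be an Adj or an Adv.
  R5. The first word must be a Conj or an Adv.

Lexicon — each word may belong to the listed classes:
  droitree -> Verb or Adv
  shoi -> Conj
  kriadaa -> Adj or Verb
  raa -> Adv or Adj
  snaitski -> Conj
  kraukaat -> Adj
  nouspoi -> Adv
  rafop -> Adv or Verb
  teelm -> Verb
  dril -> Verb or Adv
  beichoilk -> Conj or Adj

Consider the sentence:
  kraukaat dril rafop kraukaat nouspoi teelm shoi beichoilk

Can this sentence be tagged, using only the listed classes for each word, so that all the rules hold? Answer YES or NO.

NO

Candidates per position — 1:kraukaat {Adj}; 2:dril {Verb,Adv}; 3:rafop {Adv,Verb}; 4:kraukaat {Adj}; 5:nouspoi {Adv}; 6:teelm {Verb}; 7:shoi {Conj}; 8:beichoilk {Conj,Adj}.
Rule 5 cannot be satisfied by any choice of tags from the lexicon.
So there is no consistent tagging.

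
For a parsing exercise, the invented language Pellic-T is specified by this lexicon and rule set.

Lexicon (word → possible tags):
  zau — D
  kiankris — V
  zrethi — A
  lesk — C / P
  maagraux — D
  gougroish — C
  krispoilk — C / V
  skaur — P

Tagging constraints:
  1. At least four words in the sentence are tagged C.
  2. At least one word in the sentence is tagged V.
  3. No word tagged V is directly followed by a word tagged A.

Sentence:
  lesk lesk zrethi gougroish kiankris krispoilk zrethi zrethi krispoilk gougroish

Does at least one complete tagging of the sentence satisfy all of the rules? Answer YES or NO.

YES

Candidates per position — 1:lesk {C,P}; 2:lesk {C,P}; 3:zrethi {A}; 4:gougroish {C}; 5:kiankris {V}; 6:krispoilk {C,V}; 7:zrethi {A}; 8:zrethi {A}; 9:krispoilk {C,V}; 10:gougroish {C}.
One satisfying assignment: P C A C V C A A V C.
Check: rule 1 satisfied; rule 2 satisfied; rule 3 satisfied.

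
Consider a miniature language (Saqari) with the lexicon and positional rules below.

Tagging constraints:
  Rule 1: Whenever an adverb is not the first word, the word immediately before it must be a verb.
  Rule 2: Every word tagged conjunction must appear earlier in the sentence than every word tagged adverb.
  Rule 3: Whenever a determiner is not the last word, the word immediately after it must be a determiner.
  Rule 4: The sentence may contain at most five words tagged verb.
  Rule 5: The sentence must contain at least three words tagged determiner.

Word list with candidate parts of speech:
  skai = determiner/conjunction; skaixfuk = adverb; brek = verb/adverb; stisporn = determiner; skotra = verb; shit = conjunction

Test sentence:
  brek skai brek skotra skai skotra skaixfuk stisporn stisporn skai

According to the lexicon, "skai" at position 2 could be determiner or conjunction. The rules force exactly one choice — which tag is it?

Candidates per position — 1:brek {verb,adverb}; 2:skai {determiner,conjunction}; 3:brek {verb,adverb}; 4:skotra {verb}; 5:skai {determiner,conjunction}; 6:skotra {verb}; 7:skaixfuk {adverb}; 8:stisporn {determiner}; 9:stisporn {determiner}; 10:skai {determiner,conjunction}.
Position 2: determiner is ruled out by rule 3; that leaves conjunction.
Position 3: adverb is ruled out by rule 1; that leaves verb.
Position 5: determiner is ruled out by rule 3; that leaves conjunction.
Position 10: conjunction is ruled out by rule 2; that leaves determiner.
Position 1: adverb is ruled out by rule 2; that leaves verb.
The unique satisfying tagging is: verb conjunction verb verb conjunction verb adverb determiner determiner determiner.
Rule-by-rule: rule 1 ok; rule 2 ok; rule 3 ok; rule 4 ok; rule 5 ok.

conjunction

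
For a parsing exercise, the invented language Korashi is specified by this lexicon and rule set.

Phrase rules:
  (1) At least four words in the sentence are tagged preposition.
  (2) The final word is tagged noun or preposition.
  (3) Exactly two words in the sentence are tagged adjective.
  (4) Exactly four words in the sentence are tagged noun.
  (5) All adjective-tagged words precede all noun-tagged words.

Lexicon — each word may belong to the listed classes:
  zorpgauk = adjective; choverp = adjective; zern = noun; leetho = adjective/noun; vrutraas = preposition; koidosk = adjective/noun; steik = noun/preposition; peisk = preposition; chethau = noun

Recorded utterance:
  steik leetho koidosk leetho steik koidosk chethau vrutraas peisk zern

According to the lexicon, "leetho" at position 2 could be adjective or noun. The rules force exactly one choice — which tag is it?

Candidates per position — 1:steik {noun,preposition}; 2:leetho {adjective,noun}; 3:koidosk {adjective,noun}; 4:leetho {adjective,noun}; 5:steik {noun,preposition}; 6:koidosk {adjective,noun}; 7:chethau {noun}; 8:vrutraas {preposition}; 9:peisk {preposition}; 10:zern {noun}.
Position 1: tagging it noun would leave rule 1 unsatisfiable, so it must be preposition.
Position 5: tagging it noun would leave rule 1 unsatisfiable, so it must be preposition.
Position 2: the remaining choice is settled jointly with positions 3, 4, 6 — only adjective at position 2 is part of a tagging that satisfies every rule.
The only consistent sequence is: preposition adjective adjective noun preposition noun noun preposition preposition noun.
Checking: rule 1 ok; rule 2 ok; rule 3 ok; rule 4 ok; rule 5 ok.

adjective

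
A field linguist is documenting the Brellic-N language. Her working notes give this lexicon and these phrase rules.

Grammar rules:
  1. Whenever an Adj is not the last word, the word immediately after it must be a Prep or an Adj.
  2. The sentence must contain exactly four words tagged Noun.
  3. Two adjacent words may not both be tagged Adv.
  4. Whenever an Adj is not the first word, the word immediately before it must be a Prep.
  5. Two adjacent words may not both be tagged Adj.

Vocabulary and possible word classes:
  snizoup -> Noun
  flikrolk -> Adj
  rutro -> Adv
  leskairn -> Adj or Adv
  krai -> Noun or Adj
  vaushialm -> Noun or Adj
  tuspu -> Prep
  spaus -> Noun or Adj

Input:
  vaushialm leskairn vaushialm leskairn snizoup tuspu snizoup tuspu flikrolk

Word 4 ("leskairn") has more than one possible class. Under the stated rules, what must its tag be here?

Candidates per position — 1:vaushialm {Noun,Adj}; 2:leskairn {Adj,Adv}; 3:vaushialm {Noun,Adj}; 4:leskairn {Adj,Adv}; 5:snizoup {Noun}; 6:tuspu {Prep}; 7:snizoup {Noun}; 8:tuspu {Prep}; 9:flikrolk {Adj}.
If word 1 were Adj, no tagging could satisfy rule 1; so word 1 is Noun.
If word 2 were Adj, no tagging could satisfy rule 1; so word 2 is Adv.
If word 3 were Adj, no tagging could satisfy rule 1; so word 3 is Noun.
If word 4 were Adj, no tagging could satisfy rule 1; so word 4 is Adv.
That leaves exactly one tagging: Noun Adv Noun Adv Noun Prep Noun Prep Adj.
Verifying each rule — rule 1 ✓; rule 2 ✓; rule 3 ✓; rule 4 ✓; rule 5 ✓.

Adv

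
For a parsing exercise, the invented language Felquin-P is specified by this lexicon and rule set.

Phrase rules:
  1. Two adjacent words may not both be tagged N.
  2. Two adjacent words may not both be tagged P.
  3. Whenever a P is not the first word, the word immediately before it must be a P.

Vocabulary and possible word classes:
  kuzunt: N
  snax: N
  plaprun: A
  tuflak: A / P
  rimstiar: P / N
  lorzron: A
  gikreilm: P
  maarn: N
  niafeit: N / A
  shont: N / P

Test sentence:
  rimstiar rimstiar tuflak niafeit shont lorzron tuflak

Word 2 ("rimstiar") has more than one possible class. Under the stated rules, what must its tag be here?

Candidates per position — 1:rimstiar {P,N}; 2:rimstiar {P,N}; 3:tuflak {A,P}; 4:niafeit {N,A}; 5:shont {N,P}; 6:lorzron {A}; 7:tuflak {A,P}.
If word 5 were P, no tagging could satisfy rule 3; so word 5 is N.
If word 7 were P, no tagging could satisfy rule 3; so word 7 is A.
If word 4 were N, no tagging could satisfy rule 1; so word 4 is A.
Position 2: the remaining choice is settled jointly with positions 1, 3 — only N at position 2 is part of a tagging that satisfies every rule.
That leaves exactly one tagging: P N A A N A A.
Checking: rule 1 ok; rule 2 ok; rule 3 ok.

N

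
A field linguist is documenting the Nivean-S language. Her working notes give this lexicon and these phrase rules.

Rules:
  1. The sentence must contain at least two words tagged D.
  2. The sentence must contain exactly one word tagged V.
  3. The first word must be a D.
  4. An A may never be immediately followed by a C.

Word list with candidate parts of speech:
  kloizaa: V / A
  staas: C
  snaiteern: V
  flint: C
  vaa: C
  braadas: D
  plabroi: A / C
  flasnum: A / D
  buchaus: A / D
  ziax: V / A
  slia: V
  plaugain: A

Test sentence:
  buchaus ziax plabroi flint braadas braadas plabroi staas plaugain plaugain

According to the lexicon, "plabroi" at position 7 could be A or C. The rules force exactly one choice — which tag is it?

Candidates per position — 1:buchaus {A,D}; 2:ziax {V,A}; 3:plabroi {A,C}; 4:flint {C}; 5:braadas {D}; 6:braadas {D}; 7:plabroi {A,C}; 8:staas {C}; 9:plaugain {A}; 10:plaugain {A}.
Position 1: tagging it A would leave rule 3 unsatisfiable, so it must be D.
Position 2: tagging it A would leave rule 2 unsatisfiable, so it must be V.
Position 3: tagging it A would leave rule 4 unsatisfiable, so it must be C.
Position 7: tagging it A would leave rule 4 unsatisfiable, so it must be C.
The unique satisfying tagging is: D V C C D D C C A A.
Verifying each rule — rule 1 satisfied; rule 2 satisfied; rule 3 satisfied; rule 4 satisfied.

C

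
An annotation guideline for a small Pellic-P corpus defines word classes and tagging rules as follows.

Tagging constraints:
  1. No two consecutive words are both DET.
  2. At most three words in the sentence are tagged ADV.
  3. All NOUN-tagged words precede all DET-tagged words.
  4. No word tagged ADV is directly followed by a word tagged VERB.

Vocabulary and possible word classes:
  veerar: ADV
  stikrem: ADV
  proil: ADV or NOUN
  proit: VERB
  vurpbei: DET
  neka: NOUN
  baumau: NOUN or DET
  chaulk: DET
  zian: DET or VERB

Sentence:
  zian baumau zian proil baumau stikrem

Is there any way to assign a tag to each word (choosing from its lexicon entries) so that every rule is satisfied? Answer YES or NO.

YES

Candidates per position — 1:zian {DET,VERB}; 2:baumau {NOUN,DET}; 3:zian {DET,VERB}; 4:proil {ADV,NOUN}; 5:baumau {NOUN,DET}; 6:stikrem {ADV}.
One satisfying assignment: VERB DET VERB ADV DET ADV.
Rule-by-rule: rule 1 ok; rule 2 ok; rule 3 ok; rule 4 ok.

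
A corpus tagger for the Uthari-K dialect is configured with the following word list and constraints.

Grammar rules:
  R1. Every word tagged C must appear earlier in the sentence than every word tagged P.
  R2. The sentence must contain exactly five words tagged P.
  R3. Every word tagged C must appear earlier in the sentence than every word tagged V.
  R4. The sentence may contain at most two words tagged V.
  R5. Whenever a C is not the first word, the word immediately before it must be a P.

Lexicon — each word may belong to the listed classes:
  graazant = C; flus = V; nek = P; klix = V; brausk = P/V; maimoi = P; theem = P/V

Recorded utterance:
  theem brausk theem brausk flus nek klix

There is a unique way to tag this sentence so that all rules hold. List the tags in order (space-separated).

P P P P V P V

Candidates per position — 1:theem {P,V}; 2:brausk {P,V}; 3:theem {P,V}; 4:brausk {P,V}; 5:flus {V}; 6:nek {P}; 7:klix {V}.
Position 1: tagging it V would leave rule 2 unsatisfiable, so it must be P.
Position 2: tagging it V would leave rule 2 unsatisfiable, so it must be P.
Position 3: tagging it V would leave rule 2 unsatisfiable, so it must be P.
Position 4: tagging it V would leave rule 2 unsatisfiable, so it must be P.
That leaves exactly one tagging: P P P P V P V.
Check: rule 1 ✓; rule 2 ✓; rule 3 ✓; rule 4 ✓; rule 5 ✓.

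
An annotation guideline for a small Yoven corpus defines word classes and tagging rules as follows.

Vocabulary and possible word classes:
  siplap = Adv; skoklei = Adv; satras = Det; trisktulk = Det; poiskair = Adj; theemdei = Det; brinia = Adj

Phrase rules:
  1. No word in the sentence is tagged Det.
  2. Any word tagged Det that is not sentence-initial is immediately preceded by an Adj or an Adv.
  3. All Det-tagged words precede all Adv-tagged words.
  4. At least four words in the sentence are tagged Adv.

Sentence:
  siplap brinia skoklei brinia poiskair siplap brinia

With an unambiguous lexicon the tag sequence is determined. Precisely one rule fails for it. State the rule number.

4

Fixed tagging: Adv Adj Adv Adj Adj Adv Adj.
Applying the rules: R1 ok, R2 ok, R3 ok, R4 fails.
Only rule 4 fails.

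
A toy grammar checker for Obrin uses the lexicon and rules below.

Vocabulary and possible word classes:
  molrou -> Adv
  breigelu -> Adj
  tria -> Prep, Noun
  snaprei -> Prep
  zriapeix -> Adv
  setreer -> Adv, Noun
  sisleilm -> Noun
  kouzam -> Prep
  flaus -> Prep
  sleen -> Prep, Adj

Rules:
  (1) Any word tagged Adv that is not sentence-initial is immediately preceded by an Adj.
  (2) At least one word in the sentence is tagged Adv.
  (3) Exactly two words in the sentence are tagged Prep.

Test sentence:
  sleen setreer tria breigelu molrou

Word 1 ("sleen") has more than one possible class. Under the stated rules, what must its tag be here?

Prep

Candidates per position — 1:sleen {Prep,Adj}; 2:setreer {Adv,Noun}; 3:tria {Prep,Noun}; 4:breigelu {Adj}; 5:molrou {Adv}.
If word 1 were Adj, no tagging could satisfy rule 3; so word 1 is Prep.
If word 2 were Adv, no tagging could satisfy rule 1; so word 2 is Noun.
If word 3 were Noun, no tagging could satisfy rule 3; so word 3 is Prep.
The unique satisfying tagging is: Prep Noun Prep Adj Adv.
Rule-by-rule: rule 1 ok; rule 2 ok; rule 3 ok.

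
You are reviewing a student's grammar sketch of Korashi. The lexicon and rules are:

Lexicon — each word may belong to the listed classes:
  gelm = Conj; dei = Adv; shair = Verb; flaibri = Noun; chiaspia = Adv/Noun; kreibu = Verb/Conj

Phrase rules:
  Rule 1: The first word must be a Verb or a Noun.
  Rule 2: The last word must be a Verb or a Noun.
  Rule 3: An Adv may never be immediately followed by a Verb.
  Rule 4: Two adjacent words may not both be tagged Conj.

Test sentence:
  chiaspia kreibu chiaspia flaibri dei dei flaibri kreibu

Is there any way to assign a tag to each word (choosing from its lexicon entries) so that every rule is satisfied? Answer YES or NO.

YES

Candidates per position — 1:chiaspia {Adv,Noun}; 2:kreibu {Verb,Conj}; 3:chiaspia {Adv,Noun}; 4:flaibri {Noun}; 5:dei {Adv}; 6:dei {Adv}; 7:flaibri {Noun}; 8:kreibu {Verb,Conj}.
One satisfying assignment: Noun Verb Noun Noun Adv Adv Noun Verb.
Rule-by-rule: rule 1 ok; rule 2 ok; rule 3 ok; rule 4 ok.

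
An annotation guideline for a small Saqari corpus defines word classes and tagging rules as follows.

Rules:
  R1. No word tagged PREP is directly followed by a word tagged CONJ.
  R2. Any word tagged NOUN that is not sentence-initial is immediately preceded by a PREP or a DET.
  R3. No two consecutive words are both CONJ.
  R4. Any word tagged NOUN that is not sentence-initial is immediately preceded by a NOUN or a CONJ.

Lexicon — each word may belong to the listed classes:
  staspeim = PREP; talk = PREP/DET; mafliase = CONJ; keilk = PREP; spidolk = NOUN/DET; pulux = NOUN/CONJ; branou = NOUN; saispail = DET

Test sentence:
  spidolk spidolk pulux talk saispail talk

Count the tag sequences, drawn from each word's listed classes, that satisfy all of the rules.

8

Candidates per position — 1:spidolk {NOUN,DET}; 2:spidolk {NOUN,DET}; 3:pulux {NOUN,CONJ}; 4:talk {PREP,DET}; 5:saispail {DET}; 6:talk {PREP,DET}.
There are 32 candidate sequences in total.
Checking each against the rules leaves 8 sequences.
Count = 8.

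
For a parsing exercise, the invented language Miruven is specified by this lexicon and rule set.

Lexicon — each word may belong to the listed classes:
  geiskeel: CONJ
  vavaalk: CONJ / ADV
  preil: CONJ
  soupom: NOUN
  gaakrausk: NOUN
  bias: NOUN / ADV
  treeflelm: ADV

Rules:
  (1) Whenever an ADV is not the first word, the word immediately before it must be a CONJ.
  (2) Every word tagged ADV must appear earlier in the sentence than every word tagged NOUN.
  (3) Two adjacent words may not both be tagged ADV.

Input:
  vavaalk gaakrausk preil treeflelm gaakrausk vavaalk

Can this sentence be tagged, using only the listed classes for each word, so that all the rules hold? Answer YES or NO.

NO

Candidates per position — 1:vavaalk {CONJ,ADV}; 2:gaakrausk {NOUN}; 3:preil {CONJ}; 4:treeflelm {ADV}; 5:gaakrausk {NOUN}; 6:vavaalk {CONJ,ADV}.
Rule 2 cannot be satisfied by any choice of tags from the lexicon.
So there is no consistent tagging.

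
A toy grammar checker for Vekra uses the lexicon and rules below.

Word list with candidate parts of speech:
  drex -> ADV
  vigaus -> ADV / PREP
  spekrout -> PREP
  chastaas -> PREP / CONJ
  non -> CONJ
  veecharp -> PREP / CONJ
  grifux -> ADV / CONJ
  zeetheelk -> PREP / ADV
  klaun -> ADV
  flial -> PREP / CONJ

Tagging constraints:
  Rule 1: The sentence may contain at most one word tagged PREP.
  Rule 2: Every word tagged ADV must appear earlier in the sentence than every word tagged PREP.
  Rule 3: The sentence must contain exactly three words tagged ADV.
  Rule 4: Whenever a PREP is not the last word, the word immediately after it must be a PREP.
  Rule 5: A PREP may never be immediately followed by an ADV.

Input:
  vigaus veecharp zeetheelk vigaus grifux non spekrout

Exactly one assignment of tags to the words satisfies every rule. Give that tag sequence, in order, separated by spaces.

Candidates per position — 1:vigaus {ADV,PREP}; 2:veecharp {PREP,CONJ}; 3:zeetheelk {PREP,ADV}; 4:vigaus {ADV,PREP}; 5:grifux {ADV,CONJ}; 6:non {CONJ}; 7:spekrout {PREP}.
At position 1, choosing PREP makes rule 1 impossible to satisfy; hence ADV.
At position 2, choosing PREP makes rule 1 impossible to satisfy; hence CONJ.
At position 3, choosing PREP makes rule 1 impossible to satisfy; hence ADV.
At position 4, choosing PREP makes rule 1 impossible to satisfy; hence ADV.
At position 5, choosing ADV makes rule 3 impossible to satisfy; hence CONJ.
The unique satisfying tagging is: ADV CONJ ADV ADV CONJ CONJ PREP.
Rule-by-rule: rule 1 holds; rule 2 holds; rule 3 holds; rule 4 holds; rule 5 holds.

ADV CONJ ADV ADV CONJ CONJ PREP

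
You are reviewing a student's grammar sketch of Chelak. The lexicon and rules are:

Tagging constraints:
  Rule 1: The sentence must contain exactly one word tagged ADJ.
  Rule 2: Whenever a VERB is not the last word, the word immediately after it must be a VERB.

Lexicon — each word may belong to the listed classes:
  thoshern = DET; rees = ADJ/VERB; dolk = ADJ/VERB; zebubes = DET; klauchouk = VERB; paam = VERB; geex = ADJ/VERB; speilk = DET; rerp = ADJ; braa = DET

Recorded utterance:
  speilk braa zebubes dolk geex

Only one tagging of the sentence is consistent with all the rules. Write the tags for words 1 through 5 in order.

DET DET DET ADJ VERB

Candidates per position — 1:speilk {DET}; 2:braa {DET}; 3:zebubes {DET}; 4:dolk {ADJ,VERB}; 5:geex {ADJ,VERB}.
The remaining ambiguous positions (4, 5) are resolved jointly — only one combination satisfies every rule.
The unique satisfying tagging is: DET DET DET ADJ VERB.
Rule-by-rule: rule 1 ✓; rule 2 ✓.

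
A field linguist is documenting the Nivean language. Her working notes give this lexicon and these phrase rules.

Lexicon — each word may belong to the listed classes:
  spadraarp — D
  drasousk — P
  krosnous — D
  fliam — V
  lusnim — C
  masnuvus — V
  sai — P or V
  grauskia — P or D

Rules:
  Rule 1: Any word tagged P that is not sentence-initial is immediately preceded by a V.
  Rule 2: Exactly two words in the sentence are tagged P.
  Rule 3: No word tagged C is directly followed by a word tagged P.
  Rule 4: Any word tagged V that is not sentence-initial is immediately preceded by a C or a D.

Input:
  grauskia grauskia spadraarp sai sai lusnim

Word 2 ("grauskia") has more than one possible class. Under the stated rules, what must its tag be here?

Candidates per position — 1:grauskia {P,D}; 2:grauskia {P,D}; 3:spadraarp {D}; 4:sai {P,V}; 5:sai {P,V}; 6:lusnim {C}.
Word 2 cannot be P — rule 1 would then fail for every completion. It is D.
Word 4 cannot be P — rule 1 would then fail for every completion. It is V.
Word 5 cannot be V — rule 2 would then fail for every completion. It is P.
Word 1 cannot be D — rule 2 would then fail for every completion. It is P.
So the tagging must be: P D D V P C.
Check: rule 1 ✓; rule 2 ✓; rule 3 ✓; rule 4 ✓.

D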